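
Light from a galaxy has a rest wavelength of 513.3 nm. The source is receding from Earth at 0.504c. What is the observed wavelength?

893.8 nm

Relativistic Doppler for wavelength: λ' = λ₀ · √((1 + β)/(1 − β)).
λ' = 513.3 × √(1.5040/0.4960) = 513.3 × 1.74134 ≈ 893.8 nm.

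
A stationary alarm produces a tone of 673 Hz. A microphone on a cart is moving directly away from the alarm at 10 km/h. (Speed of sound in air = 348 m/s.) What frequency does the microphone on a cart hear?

668 Hz

10 km/h = 2.778 m/s.
Only the observer moves, away from the source, so f' = f · (v − v_o)/v.
f' = 673 × (348 − 2.778)/348 = 673 × 345.22/348 ≈ 668 Hz.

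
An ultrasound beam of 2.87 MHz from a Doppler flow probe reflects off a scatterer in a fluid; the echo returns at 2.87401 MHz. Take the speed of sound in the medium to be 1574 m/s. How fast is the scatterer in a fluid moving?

Double Doppler shift off a moving reflector: f₂ = f₀ · (v + u)/(v − u) (u > 0 toward emitter).
Rearranging, u = v · (f₂ − f₀)/(f₂ + f₀) = 1574 × 0.00401/5.74401 ≈ 1.10 m/s.
So the scatterer in a fluid is moving at 1.10 m/s toward the emitter.

1.10 m/s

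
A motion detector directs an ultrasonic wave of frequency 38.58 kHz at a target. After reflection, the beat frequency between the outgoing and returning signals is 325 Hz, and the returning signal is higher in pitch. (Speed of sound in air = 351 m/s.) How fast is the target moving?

1.47 m/s

Double Doppler shift off a moving reflector: f₂ = f₀ · (v + u)/(v − u) (u > 0 toward emitter).
Returning signal is higher, so f₂ = f₀ + Δf = 38580 + 325 = 38905 Hz.
Rearranging, u = v · (f₂ − f₀)/(f₂ + f₀) = 351 × 325/77485 ≈ 1.47 m/s.
So the target is moving at 1.47 m/s toward the emitter.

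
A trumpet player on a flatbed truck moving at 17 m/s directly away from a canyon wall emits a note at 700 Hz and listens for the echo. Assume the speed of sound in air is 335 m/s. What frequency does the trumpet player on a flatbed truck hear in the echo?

632 Hz

The canyon wall receives the sound from a moving source: f₁ = f₀ · v/(v + v_e) = 700 × 335/352 ≈ 666 Hz.
On the return leg the trumpet player on a flatbed truck is a moving observer: f₂ = f₁ · (v − v_e)/v = 666 × 318/335 ≈ 632 Hz.
Equivalently f₂ = f₀ · (v − v_e)/(v + v_e).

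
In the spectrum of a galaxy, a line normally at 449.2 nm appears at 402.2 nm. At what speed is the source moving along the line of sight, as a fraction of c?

λ'/λ₀ = 0.8954 < 1 (blueshift), so the source is approaching.
λ'/λ₀ = √((1 − β)/(1 + β)) for an approaching source ⇒ β = (1 − r²)/(1 + r²) with r = λ'/λ₀.
β = (1 − 0.8017)/(1 + 0.8017) ≈ 0.110.

0.110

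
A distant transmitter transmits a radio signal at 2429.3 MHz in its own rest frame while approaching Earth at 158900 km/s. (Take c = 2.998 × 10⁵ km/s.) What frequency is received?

4383.2 MHz

β = v/c = 158900/299800 = 0.5300.
Relativistic Doppler for frequency: f' = f₀ · √((1 + β)/(1 − β)).
f' = 2429.3 × √(1.5300/0.4700) = 2429.3 × 1.80430 ≈ 4383.2 MHz.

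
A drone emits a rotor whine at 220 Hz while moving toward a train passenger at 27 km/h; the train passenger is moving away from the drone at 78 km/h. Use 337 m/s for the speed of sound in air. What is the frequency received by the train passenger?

211 Hz

27 km/h = 7.5 m/s; 78 km/h = 21.67 m/s.
With source approaching and observer receding, f' = f · (v − v_o)/(v − v_s).
f' = 220 × (337 − 21.67)/(337 − 7.5) = 220 × 315.33/329.5 ≈ 211 Hz.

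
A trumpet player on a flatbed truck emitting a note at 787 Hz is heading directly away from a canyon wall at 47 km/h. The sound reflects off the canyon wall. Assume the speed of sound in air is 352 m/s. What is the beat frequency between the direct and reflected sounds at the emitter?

47 km/h = 13.06 m/s.
The canyon wall receives the sound from a moving source: f₁ = f₀ · v/(v + v_e) = 787 × 352/365.06 ≈ 758.9 Hz.
On the return leg the trumpet player on a flatbed truck is a moving observer: f₂ = f₁ · (v − v_e)/v = 758.9 × 338.94/352 ≈ 730.7 Hz.
Beat against the emitted tone: |f₂ − f₀| = 2v_e·f₀/(v + v_e) = 2 × 13.06 × 787/365.06 ≈ 56.3 Hz.

56.3 Hz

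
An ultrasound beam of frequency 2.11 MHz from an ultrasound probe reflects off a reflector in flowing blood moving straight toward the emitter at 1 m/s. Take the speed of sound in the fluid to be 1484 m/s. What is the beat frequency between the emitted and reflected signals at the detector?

2846 Hz

The reflector in flowing blood first receives the wave as a moving observer: f₁ = f₀ · (v + u)/v = 2.11 × (1484 + 1)/1484 ≈ 2.11142 MHz.
The reflection then acts as a moving source: f₂ = f₁ · v/(v − u) ≈ 2.11285 MHz.
Equivalently f₂ = f₀ · (v + u)/(v − u).
Beat frequency (with f₀ = 2110000 Hz): |f₂ − f₀| = 2u·f₀/(v − u) = 2 × 1 × 2110000/1483 ≈ 2846 Hz.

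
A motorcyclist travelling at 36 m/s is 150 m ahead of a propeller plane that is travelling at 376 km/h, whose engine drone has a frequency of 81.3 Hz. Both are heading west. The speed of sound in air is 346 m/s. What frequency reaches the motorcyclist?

104 Hz

376 km/h = 104.4 m/s.
The motorcyclist is ahead, so the propeller plane is moving toward it while the motorcyclist is moving away from the propeller plane.
With source approaching and observer receding, f' = f · (v − v_o)/(v − v_s).
f' = 81.3 × (346 − 36)/(346 − 104.4) = 81.3 × 310/241.56 ≈ 104 Hz.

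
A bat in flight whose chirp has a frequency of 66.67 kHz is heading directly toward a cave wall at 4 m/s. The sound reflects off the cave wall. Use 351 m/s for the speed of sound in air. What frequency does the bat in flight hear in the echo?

68.2 kHz

The cave wall receives the sound from a moving source: f₁ = f₀ · v/(v − v_e) = 66.67 × 351/347 ≈ 67.4 kHz.
On the return leg the bat in flight is a moving observer: f₂ = f₁ · (v + v_e)/v = 67.4 × 355/351 ≈ 68.2 kHz.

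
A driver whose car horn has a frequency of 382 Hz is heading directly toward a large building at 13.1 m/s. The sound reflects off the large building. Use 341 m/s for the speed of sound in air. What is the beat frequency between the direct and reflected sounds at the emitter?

The large building receives the sound from a moving source: f₁ = f₀ · v/(v − v_e) = 382 × 341/327.9 ≈ 397.3 Hz.
On the return leg the driver is a moving observer: f₂ = f₁ · (v + v_e)/v = 397.3 × 354.1/341 ≈ 412.5 Hz.
Beat against the emitted tone: |f₂ − f₀| = 2v_e·f₀/(v − v_e) = 2 × 13.1 × 382/327.9 ≈ 30.5 Hz.

30.5 Hz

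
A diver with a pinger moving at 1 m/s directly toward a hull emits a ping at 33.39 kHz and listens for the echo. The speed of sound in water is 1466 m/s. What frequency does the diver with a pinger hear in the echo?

33.4 kHz

The hull receives the sound from a moving source: f₁ = f₀ · v/(v − v_e) = 33.39 × 1466/1465 ≈ 33.4 kHz.
On the return leg the diver with a pinger is a moving observer: f₂ = f₁ · (v + v_e)/v = 33.4 × 1467/1466 ≈ 33.4 kHz.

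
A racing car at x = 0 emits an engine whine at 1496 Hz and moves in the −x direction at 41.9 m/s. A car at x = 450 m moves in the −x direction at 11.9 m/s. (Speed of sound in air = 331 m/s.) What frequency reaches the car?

The observer lies on the +x side, so the source is heading away from the observer and the observer is heading toward the source.
General Doppler shift: f' = f · (v + v_o)/(v + v_s).
f' = 1496 × (331 + 11.9)/(331 + 41.9) = 1496 × 342.9/372.9 ≈ 1376 Hz.

1376 Hz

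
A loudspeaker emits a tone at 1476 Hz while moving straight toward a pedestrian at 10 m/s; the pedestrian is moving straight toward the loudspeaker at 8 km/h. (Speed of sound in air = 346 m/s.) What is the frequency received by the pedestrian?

1530 Hz

8 km/h = 2.222 m/s.
With source approaching and observer approaching, f' = f · (v + v_o)/(v − v_s).
f' = 1476 × (346 + 2.222)/(346 − 10) = 1476 × 348.22/336 ≈ 1530 Hz.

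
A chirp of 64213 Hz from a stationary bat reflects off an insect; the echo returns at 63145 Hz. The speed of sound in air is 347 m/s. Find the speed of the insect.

Double Doppler shift off a moving reflector: f₂ = f₀ · (v + u)/(v − u) (u > 0 toward emitter).
Rearranging, u = v · (f₂ − f₀)/(f₂ + f₀) = 347 × -1068/127358 ≈ -2.91 m/s.
So the insect is moving at 2.91 m/s away from the emitter.

2.91 m/s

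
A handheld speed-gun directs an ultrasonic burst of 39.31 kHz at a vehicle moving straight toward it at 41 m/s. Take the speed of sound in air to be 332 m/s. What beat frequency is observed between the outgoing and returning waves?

The vehicle first receives the wave as a moving observer: f₁ = f₀ · (v + u)/v = 39.31 × (332 + 41)/332 ≈ 44.16 kHz.
On reflection it acts as a source moving toward the stationary detector: f₂ = f₁ · v/(v − u) = 44.16 × 332/291 ≈ 50.39 kHz.
Beat frequency (with f₀ = 39310 Hz): |f₂ − f₀| = 2u·f₀/(v − u) = 2 × 41 × 39310/291 ≈ 11077 Hz.

11077 Hz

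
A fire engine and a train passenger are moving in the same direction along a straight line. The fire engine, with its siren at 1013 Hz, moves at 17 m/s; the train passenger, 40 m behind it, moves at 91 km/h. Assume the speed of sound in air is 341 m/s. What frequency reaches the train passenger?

91 km/h = 25.28 m/s.
The train passenger is behind, so the fire engine is moving away from it while the train passenger is moving toward the fire engine.
With source receding and observer approaching, f' = f · (v + v_o)/(v + v_s).
f' = 1013 × (341 + 25.28)/(341 + 17) = 1013 × 366.28/358 ≈ 1036 Hz.

1036 Hz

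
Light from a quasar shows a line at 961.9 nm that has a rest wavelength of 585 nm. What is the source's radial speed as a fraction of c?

0.460

λ'/λ₀ = 1.6443 > 1 (redshift), so the source is receding.
λ'/λ₀ = √((1 + β)/(1 − β)) for a receding source ⇒ β = (r² − 1)/(r² + 1) with r = λ'/λ₀.
β = (2.7036 − 1)/(2.7036 + 1) ≈ 0.460.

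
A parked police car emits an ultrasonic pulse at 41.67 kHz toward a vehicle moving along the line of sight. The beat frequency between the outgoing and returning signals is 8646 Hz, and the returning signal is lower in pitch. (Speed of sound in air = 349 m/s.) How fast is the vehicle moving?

40 m/s

Double Doppler shift off a moving reflector: f₂ = f₀ · (v + u)/(v − u) (u > 0 toward emitter).
Returning signal is lower, so f₂ = f₀ − Δf = 41670 − 8646 = 33024 Hz.
Rearranging, u = v · (f₂ − f₀)/(f₂ + f₀) = 349 × -8646/74694 ≈ -40 m/s.
So the vehicle is moving at 40 m/s away from the emitter.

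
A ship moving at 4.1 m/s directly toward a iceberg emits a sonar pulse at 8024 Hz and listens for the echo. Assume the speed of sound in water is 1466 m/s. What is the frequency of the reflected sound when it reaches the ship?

The iceberg receives the sound from a moving source: f₁ = f₀ · v/(v − v_e) = 8024 × 1466/1461.9 ≈ 8047 Hz.
On the return leg the ship is a moving observer: f₂ = f₁ · (v + v_e)/v = 8047 × 1470.1/1466 ≈ 8069 Hz.

8069 Hz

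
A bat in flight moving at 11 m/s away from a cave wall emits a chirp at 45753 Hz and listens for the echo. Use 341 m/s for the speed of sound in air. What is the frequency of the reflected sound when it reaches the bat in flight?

The cave wall receives the sound from a moving source: f₁ = f₀ · v/(v + v_e) = 45753 × 341/352 ≈ 44323 Hz.
On the return leg the bat in flight is a moving observer: f₂ = f₁ · (v − v_e)/v = 44323 × 330/341 ≈ 42893 Hz.

42893 Hz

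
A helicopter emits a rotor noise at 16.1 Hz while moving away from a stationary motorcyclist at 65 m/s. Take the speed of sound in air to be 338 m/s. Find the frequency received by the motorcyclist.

Moving source, stationary observer: f' = f · v/(v + v_s) since the source is receding.
f' = 16.1 × 338/(338 + 65) = 16.1 × 338/403 ≈ 13.5 Hz.

13.5 Hz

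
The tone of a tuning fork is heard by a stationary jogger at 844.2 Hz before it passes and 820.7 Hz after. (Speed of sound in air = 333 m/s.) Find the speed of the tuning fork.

f₁/f₂ = (v + v_s)/(v − v_s), so v_s = v · (f₁ − f₂)/(f₁ + f₂).
v_s = 333 × (844.2 − 820.7)/(844.2 + 820.7) = 333 × 23.5/1664.9 ≈ 4.7 m/s.

4.7 m/s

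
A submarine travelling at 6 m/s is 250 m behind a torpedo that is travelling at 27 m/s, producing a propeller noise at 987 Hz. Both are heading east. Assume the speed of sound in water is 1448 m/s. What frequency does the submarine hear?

973 Hz

The submarine is behind, so the torpedo is moving away from it while the submarine is moving toward the torpedo.
With source receding and observer approaching, f' = f · (v + v_o)/(v + v_s).
f' = 987 × (1448 + 6)/(1448 + 27) = 987 × 1454/1475 ≈ 973 Hz.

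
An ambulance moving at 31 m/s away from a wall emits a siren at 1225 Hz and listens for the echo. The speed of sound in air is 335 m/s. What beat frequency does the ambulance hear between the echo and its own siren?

The wall receives the sound from a moving source: f₁ = f₀ · v/(v + v_e) = 1225 × 335/366 ≈ 1121 Hz.
On the return leg the ambulance is a moving observer: f₂ = f₁ · (v − v_e)/v = 1121 × 304/335 ≈ 1017 Hz.
Beat against the emitted tone: |f₂ − f₀| = 2v_e·f₀/(v + v_e) = 2 × 31 × 1225/366 ≈ 208 Hz.

208 Hz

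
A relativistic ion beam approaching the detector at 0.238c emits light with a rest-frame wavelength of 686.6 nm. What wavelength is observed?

538.7 nm

Relativistic Doppler for wavelength: λ' = λ₀ · √((1 − β)/(1 + β)).
λ' = 686.6 × √(0.7620/1.2380) = 686.6 × 0.78454 ≈ 538.7 nm.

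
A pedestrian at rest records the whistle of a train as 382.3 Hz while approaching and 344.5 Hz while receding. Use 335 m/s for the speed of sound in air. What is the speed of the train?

f₁/f₂ = (v + v_s)/(v − v_s), so v_s = v · (f₁ − f₂)/(f₁ + f₂).
v_s = 335 × (382.3 − 344.5)/(382.3 + 344.5) = 335 × 37.8/726.8 ≈ 17.4 m/s.

17.4 m/s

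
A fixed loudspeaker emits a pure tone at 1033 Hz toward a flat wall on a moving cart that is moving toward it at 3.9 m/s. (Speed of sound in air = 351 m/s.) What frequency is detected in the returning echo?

The flat wall on a moving cart first receives the wave as a moving observer: f₁ = f₀ · (v + u)/v = 1033 × (351 + 3.9)/351 ≈ 1044 Hz.
On reflection it acts as a source moving toward the stationary detector: f₂ = f₁ · v/(v − u) = 1044 × 351/347.1 ≈ 1056 Hz.
Equivalently f₂ = f₀ · (v + u)/(v − u).

1056 Hz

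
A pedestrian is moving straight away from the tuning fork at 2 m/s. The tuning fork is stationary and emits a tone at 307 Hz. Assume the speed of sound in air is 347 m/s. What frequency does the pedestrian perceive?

305 Hz

Only the observer moves, away from the source, so f' = f · (v − v_o)/v.
f' = 307 × (347 − 2)/347 = 307 × 345/347 ≈ 305 Hz.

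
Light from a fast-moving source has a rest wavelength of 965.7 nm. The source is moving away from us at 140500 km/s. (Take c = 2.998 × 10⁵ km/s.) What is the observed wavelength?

β = v/c = 140500/299800 = 0.4686.
Relativistic Doppler for wavelength: λ' = λ₀ · √((1 + β)/(1 − β)).
λ' = 965.7 × √(1.4686/0.5314) = 965.7 × 1.66252 ≈ 1605.5 nm.

1605.5 nm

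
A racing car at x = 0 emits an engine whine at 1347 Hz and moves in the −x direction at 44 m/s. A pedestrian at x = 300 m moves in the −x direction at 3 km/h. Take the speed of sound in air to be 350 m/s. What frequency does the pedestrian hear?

3 km/h = 0.8333 m/s.
The observer lies on the +x side, so the source is heading away from the observer and the observer is heading toward the source.
With source receding and observer approaching, f' = f · (v + v_o)/(v + v_s).
f' = 1347 × (350 + 0.8333)/(350 + 44) = 1347 × 350.83/394 ≈ 1199 Hz.

1199 Hz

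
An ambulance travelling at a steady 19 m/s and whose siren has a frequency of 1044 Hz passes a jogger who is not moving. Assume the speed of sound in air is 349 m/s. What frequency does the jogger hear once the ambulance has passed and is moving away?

Receding: f₂ = f · v/(v + v_s) = 1044 × 349/368 ≈ 990 Hz.

990 Hz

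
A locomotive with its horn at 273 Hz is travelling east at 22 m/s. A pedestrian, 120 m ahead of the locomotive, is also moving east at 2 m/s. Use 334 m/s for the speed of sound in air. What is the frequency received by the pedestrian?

The pedestrian is ahead, so the locomotive is moving toward it while the pedestrian is moving away from the locomotive.
General Doppler shift: f' = f · (v − v_o)/(v − v_s).
f' = 273 × (334 − 2)/(334 − 22) = 273 × 332/312 ≈ 290 Hz.

290 Hz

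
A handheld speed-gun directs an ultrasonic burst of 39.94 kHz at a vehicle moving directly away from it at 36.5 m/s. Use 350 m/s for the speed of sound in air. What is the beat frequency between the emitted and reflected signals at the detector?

7544 Hz

The vehicle first receives the wave as a moving observer: f₁ = f₀ · (v − u)/v = 39.94 × (350 − 36.5)/350 ≈ 35.77 kHz.
The reflection then acts as a moving source: f₂ = f₁ · v/(v + u) ≈ 32.40 kHz.
Beat frequency (with f₀ = 39940 Hz): |f₂ − f₀| = 2u·f₀/(v + u) = 2 × 36.5 × 39940/386.5 ≈ 7544 Hz.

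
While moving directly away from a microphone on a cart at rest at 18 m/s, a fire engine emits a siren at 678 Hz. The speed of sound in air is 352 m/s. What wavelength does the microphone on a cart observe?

Only the source moves, away from the listener, so f' = f · v/(v + v_s).
f' = 678 × 352/(352 + 18) ≈ 645 Hz.
λ' = v/f' = 352/645.016 ≈ 54.6 cm.

54.6 cm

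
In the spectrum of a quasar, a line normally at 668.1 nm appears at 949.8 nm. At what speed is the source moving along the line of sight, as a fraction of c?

λ'/λ₀ = 1.4216 > 1 (redshift), so the source is receding.
λ'/λ₀ = √((1 + β)/(1 − β)) for a receding source ⇒ β = (r² − 1)/(r² + 1) with r = λ'/λ₀.
β = (2.0211 − 1)/(2.0211 + 1) ≈ 0.338.

0.338c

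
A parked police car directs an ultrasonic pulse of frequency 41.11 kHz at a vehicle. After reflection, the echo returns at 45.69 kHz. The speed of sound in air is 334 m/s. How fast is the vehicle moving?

Double Doppler shift off a moving reflector: f₂ = f₀ · (v + u)/(v − u) (u > 0 toward emitter).
Rearranging, u = v · (f₂ − f₀)/(f₂ + f₀) = 334 × 4.58/86.80 ≈ 17.6 m/s.
So the vehicle is moving at 17.6 m/s toward the emitter.

17.6 m/s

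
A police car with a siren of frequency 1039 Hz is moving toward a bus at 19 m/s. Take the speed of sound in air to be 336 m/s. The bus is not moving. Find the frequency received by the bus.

1101 Hz

Moving source, stationary observer: f' = f · v/(v − v_s) since the source is approaching.
f' = 1039 × 336/(336 − 19) = 1039 × 336/317 ≈ 1101 Hz.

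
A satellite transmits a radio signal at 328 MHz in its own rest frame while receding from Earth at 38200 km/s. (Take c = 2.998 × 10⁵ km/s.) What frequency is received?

288.6 MHz

β = v/c = 38200/299800 = 0.1274.
Relativistic Doppler for frequency: f' = f₀ · √((1 − β)/(1 + β)).
f' = 328 × √(0.8726/1.1274) = 328 × 0.87975 ≈ 288.6 MHz.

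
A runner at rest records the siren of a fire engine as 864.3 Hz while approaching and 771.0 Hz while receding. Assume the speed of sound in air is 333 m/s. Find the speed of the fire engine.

f₁/f₂ = (v + v_s)/(v − v_s), so v_s = v · (f₁ − f₂)/(f₁ + f₂).
v_s = 333 × (864.3 − 771.0)/(864.3 + 771.0) = 333 × 93.3/1635.3 ≈ 19.0 m/s.

19.0 m/s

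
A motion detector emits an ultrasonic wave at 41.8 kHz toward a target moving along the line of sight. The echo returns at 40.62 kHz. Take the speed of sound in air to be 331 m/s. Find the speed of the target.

4.7 m/s

Double Doppler shift off a moving reflector: f₂ = f₀ · (v + u)/(v − u) (u > 0 toward emitter).
Rearranging, u = v · (f₂ − f₀)/(f₂ + f₀) = 331 × -1.18/82.42 ≈ -4.7 m/s.
So the target is moving at 4.7 m/s away from the emitter.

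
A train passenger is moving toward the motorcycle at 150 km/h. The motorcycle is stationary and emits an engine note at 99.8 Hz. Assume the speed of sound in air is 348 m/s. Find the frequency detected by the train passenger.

150 km/h = 41.67 m/s.
Only the observer moves, toward the source, so f' = f · (v + v_o)/v.
f' = 99.8 × (348 + 41.67)/348 = 99.8 × 389.67/348 ≈ 112 Hz.

112 Hz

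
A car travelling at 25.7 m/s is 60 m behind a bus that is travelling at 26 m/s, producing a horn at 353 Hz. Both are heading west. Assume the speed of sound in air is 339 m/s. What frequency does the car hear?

The car is behind, so the bus is moving away from it while the car is moving toward the bus.
Both move, so f' = f · (v + v_o)/(v + v_s).
f' = 353 × (339 + 25.7)/(339 + 26) = 353 × 364.7/365 ≈ 353 Hz.

353 Hz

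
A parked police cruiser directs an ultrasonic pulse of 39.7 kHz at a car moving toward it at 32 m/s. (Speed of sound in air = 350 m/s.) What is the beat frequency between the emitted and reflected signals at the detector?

7990 Hz

At the car (a moving observer), f₁ = f₀ · (v + u)/v = 39.7 × 382/350 ≈ 43.33 kHz.
The reflection then acts as a moving source: f₂ = f₁ · v/(v − u) ≈ 47.69 kHz.
Beat frequency (with f₀ = 39700 Hz): |f₂ − f₀| = 2u·f₀/(v − u) = 2 × 32 × 39700/318 ≈ 7990 Hz.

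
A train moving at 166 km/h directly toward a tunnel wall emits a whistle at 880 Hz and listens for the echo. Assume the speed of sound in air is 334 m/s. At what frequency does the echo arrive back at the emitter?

1162 Hz

166 km/h = 46.11 m/s.
The tunnel wall receives the sound from a moving source: f₁ = f₀ · v/(v − v_e) = 880 × 334/287.89 ≈ 1021 Hz.
On the return leg the train is a moving observer: f₂ = f₁ · (v + v_e)/v = 1021 × 380.11/334 ≈ 1162 Hz.
Equivalently f₂ = f₀ · (v + v_e)/(v − v_e).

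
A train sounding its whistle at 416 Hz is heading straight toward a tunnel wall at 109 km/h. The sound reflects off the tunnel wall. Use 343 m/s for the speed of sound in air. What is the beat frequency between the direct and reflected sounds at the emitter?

81 Hz

109 km/h = 30.28 m/s.
The tunnel wall receives the sound from a moving source: f₁ = f₀ · v/(v − v_e) = 416 × 343/312.72 ≈ 456.3 Hz.
On the return leg the train is a moving observer: f₂ = f₁ · (v + v_e)/v = 456.3 × 373.28/343 ≈ 496.6 Hz.
Beat against the emitted tone: |f₂ − f₀| = 2v_e·f₀/(v − v_e) = 2 × 30.28 × 416/312.72 ≈ 81 Hz.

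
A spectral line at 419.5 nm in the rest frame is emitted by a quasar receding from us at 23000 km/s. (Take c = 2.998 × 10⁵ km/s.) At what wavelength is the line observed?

β = v/c = 23000/299800 = 0.0767.
Relativistic Doppler for wavelength: λ' = λ₀ · √((1 + β)/(1 − β)).
λ' = 419.5 × √(1.0767/0.9233) = 419.5 × 1.07990 ≈ 453.0 nm.

453.0 nm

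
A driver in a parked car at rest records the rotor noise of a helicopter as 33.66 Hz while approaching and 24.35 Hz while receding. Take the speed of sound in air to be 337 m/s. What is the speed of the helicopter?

f₁/f₂ = (v + v_s)/(v − v_s), so v_s = v · (f₁ − f₂)/(f₁ + f₂).
v_s = 337 × (33.66 − 24.35)/(33.66 + 24.35) = 337 × 9.31/58.01 ≈ 54 m/s.

54 m/s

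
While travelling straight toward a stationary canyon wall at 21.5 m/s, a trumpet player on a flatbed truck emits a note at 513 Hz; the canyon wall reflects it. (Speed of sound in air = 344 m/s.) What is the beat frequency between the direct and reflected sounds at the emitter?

68 Hz

The canyon wall receives the sound from a moving source: f₁ = f₀ · v/(v − v_e) = 513 × 344/322.5 ≈ 547.2 Hz.
On the return leg the trumpet player on a flatbed truck is a moving observer: f₂ = f₁ · (v + v_e)/v = 547.2 × 365.5/344 ≈ 581.4 Hz.
Beat against the emitted tone: |f₂ − f₀| = 2v_e·f₀/(v − v_e) = 2 × 21.5 × 513/322.5 ≈ 68 Hz.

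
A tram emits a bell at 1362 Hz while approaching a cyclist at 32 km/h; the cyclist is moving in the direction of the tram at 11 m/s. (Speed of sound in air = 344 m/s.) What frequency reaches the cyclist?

1443 Hz

32 km/h = 8.889 m/s.
General Doppler shift: f' = f · (v + v_o)/(v − v_s).
f' = 1362 × (344 + 11)/(344 − 8.889) = 1362 × 355/335.11 ≈ 1443 Hz.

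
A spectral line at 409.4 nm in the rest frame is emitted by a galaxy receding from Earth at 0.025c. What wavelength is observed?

Relativistic Doppler for wavelength: λ' = λ₀ · √((1 + β)/(1 − β)).
λ' = 409.4 × √(1.0250/0.9750) = 409.4 × 1.02532 ≈ 419.8 nm.

419.8 nm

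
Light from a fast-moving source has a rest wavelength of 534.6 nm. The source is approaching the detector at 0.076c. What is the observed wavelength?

Relativistic Doppler for wavelength: λ' = λ₀ · √((1 − β)/(1 + β)).
λ' = 534.6 × √(0.9240/1.0760) = 534.6 × 0.92668 ≈ 495.4 nm.

495.4 nm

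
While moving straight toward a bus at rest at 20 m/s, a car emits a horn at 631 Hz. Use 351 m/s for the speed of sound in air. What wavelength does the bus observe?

Moving source, stationary observer: f' = f · v/(v − v_s) since the source is approaching.
f' = 631 × 351/(351 − 20) ≈ 669 Hz.
λ' = v/f' = 351/669.127 ≈ 52.5 cm.

52.5 cm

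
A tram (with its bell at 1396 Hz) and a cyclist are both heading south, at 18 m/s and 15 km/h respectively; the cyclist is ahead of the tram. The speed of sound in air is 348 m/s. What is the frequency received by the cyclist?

1455 Hz

15 km/h = 4.167 m/s.
The cyclist is ahead, so the tram is moving toward it while the cyclist is moving away from the tram.
Both move, so f' = f · (v − v_o)/(v − v_s).
f' = 1396 × (348 − 4.167)/(348 − 18) = 1396 × 343.83/330 ≈ 1455 Hz.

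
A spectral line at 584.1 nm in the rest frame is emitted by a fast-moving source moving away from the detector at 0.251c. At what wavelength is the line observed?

754.9 nm

Relativistic Doppler for wavelength: λ' = λ₀ · √((1 + β)/(1 − β)).
λ' = 584.1 × √(1.2510/0.7490) = 584.1 × 1.29237 ≈ 754.9 nm.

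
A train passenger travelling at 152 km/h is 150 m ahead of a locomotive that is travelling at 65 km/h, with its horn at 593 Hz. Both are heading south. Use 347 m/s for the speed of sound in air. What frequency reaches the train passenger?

65 km/h = 18.06 m/s; 152 km/h = 42.22 m/s.
The train passenger is ahead, so the locomotive is moving toward it while the train passenger is moving away from the locomotive.
Both move, so f' = f · (v − v_o)/(v − v_s).
f' = 593 × (347 − 42.22)/(347 − 18.06) = 593 × 304.78/328.94 ≈ 549 Hz.

549 Hz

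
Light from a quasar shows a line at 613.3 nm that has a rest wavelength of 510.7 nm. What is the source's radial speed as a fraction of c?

0.181

λ'/λ₀ = 1.2009 > 1 (redshift), so the source is receding.
λ'/λ₀ = √((1 + β)/(1 − β)) for a receding source ⇒ β = (r² − 1)/(r² + 1) with r = λ'/λ₀.
β = (1.4422 − 1)/(1.4422 + 1) ≈ 0.181.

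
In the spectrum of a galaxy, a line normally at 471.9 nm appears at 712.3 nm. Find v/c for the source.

0.390c

λ'/λ₀ = 1.5094 > 1 (redshift), so the source is receding.
λ'/λ₀ = √((1 + β)/(1 − β)) for a receding source ⇒ β = (r² − 1)/(r² + 1) with r = λ'/λ₀.
β = (2.2784 − 1)/(2.2784 + 1) ≈ 0.390.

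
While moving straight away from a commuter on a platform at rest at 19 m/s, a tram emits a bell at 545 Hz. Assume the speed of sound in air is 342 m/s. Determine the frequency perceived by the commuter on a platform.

With the source moving away from a stationary observer, f' = f · v/(v + v_s).
f' = 545 × 342/(342 + 19) = 545 × 342/361 ≈ 516 Hz.

516 Hz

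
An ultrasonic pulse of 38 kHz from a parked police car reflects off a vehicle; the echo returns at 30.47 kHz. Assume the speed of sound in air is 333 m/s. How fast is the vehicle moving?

37 m/s

Double Doppler shift off a moving reflector: f₂ = f₀ · (v + u)/(v − u) (u > 0 toward emitter).
Rearranging, u = v · (f₂ − f₀)/(f₂ + f₀) = 333 × -7.53/68.47 ≈ -37 m/s.
So the vehicle is moving at 37 m/s away from the emitter.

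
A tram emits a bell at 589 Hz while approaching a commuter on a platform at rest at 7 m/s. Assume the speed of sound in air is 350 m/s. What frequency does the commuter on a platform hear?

Moving source, stationary observer: f' = f · v/(v − v_s) since the source is approaching.
f' = 589 × 350/(350 − 7) = 589 × 350/343 ≈ 601 Hz.

601 Hz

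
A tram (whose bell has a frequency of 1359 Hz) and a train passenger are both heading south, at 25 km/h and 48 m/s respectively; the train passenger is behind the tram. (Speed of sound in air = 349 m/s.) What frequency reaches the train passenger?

1516 Hz

25 km/h = 6.944 m/s.
The train passenger is behind, so the tram is moving away from it while the train passenger is moving toward the tram.
General Doppler shift: f' = f · (v + v_o)/(v + v_s).
f' = 1359 × (349 + 48)/(349 + 6.944) = 1359 × 397/355.94 ≈ 1516 Hz.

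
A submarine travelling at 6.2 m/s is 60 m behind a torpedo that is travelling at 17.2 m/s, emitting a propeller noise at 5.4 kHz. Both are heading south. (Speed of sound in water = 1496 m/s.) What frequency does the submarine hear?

The submarine is behind, so the torpedo is moving away from it while the submarine is moving toward the torpedo.
With source receding and observer approaching, f' = f · (v + v_o)/(v + v_s).
f' = 5.4 × (1496 + 6.2)/(1496 + 17.2) = 5.4 × 1502.2/1513.2 ≈ 5.36 kHz.

5.36 kHz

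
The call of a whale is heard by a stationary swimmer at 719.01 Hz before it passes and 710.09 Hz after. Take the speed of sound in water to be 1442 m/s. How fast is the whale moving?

9.0 m/s

f₁/f₂ = (v + v_s)/(v − v_s), so v_s = v · (f₁ − f₂)/(f₁ + f₂).
v_s = 1442 × (719.01 − 710.09)/(719.01 + 710.09) = 1442 × 8.92/1429.10 ≈ 9.0 m/s.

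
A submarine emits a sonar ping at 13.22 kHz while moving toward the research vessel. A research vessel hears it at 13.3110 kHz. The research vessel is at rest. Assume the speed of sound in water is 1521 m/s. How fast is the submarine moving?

10.4 m/s

f' = f · v/(v − v_s) ⇒ v_s = v · |1 − f/f'|.
v_s = 1521 × |1 − 13.22/13.3110| = 1521 × 0.006836 ≈ 10.4 m/s.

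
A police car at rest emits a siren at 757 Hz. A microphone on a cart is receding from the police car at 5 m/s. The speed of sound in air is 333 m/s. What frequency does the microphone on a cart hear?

746 Hz

Only the observer moves, away from the source, so f' = f · (v − v_o)/v.
f' = 757 × (333 − 5)/333 = 757 × 328/333 ≈ 746 Hz.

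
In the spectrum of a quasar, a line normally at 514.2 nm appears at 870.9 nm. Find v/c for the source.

λ'/λ₀ = 1.6937 > 1 (redshift), so the source is receding.
λ'/λ₀ = √((1 + β)/(1 − β)) for a receding source ⇒ β = (r² − 1)/(r² + 1) with r = λ'/λ₀.
β = (2.8686 − 1)/(2.8686 + 1) ≈ 0.483.

0.483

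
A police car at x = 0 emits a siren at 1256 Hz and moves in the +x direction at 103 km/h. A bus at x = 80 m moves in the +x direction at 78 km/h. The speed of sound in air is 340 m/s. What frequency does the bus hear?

1284 Hz

103 km/h = 28.61 m/s; 78 km/h = 21.67 m/s.
The observer lies on the +x side, so the source is heading toward the observer and the observer is heading away from the source.
Both move, so f' = f · (v − v_o)/(v − v_s).
f' = 1256 × (340 − 21.67)/(340 − 28.61) = 1256 × 318.33/311.39 ≈ 1284 Hz.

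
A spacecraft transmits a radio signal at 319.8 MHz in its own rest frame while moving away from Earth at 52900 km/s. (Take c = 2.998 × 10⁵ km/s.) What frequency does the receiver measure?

β = v/c = 52900/299800 = 0.1765.
Relativistic Doppler for frequency: f' = f₀ · √((1 − β)/(1 + β)).
f' = 319.8 × √(0.8235/1.1765) = 319.8 × 0.83668 ≈ 267.6 MHz.

267.6 MHz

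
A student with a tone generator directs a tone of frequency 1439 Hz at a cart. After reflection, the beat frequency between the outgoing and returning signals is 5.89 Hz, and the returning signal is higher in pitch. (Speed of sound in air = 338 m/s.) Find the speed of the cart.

Double Doppler shift off a moving reflector: f₂ = f₀ · (v + u)/(v − u) (u > 0 toward emitter).
Returning signal is higher, so f₂ = f₀ + Δf = 1439 + 5.89 = 1444.89 Hz.
Rearranging, u = v · (f₂ − f₀)/(f₂ + f₀) = 338 × 5.89/2883.89 ≈ 0.69 m/s.
So the cart is moving at 0.69 m/s toward the emitter.

0.69 m/s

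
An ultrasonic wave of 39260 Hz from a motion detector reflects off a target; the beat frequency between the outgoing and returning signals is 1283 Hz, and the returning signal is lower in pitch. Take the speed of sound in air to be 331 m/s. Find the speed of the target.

Double Doppler shift off a moving reflector: f₂ = f₀ · (v + u)/(v − u) (u > 0 toward emitter).
Returning signal is lower, so f₂ = f₀ − Δf = 39260 − 1283 = 37977 Hz.
Rearranging, u = v · (f₂ − f₀)/(f₂ + f₀) = 331 × -1283/77237 ≈ -5.5 m/s.
So the target is moving at 5.5 m/s away from the emitter.

5.5 m/s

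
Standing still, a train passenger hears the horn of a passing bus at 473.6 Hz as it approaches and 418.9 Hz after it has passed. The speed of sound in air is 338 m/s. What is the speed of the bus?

20.7 m/s

f₁/f₂ = (v + v_s)/(v − v_s), so v_s = v · (f₁ − f₂)/(f₁ + f₂).
v_s = 338 × (473.6 − 418.9)/(473.6 + 418.9) = 338 × 54.7/892.5 ≈ 20.7 m/s.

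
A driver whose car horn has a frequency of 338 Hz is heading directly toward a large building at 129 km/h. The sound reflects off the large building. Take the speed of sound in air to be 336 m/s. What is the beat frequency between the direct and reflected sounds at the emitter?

129 km/h = 35.83 m/s.
The large building receives the sound from a moving source: f₁ = f₀ · v/(v − v_e) = 338 × 336/300.17 ≈ 378.3 Hz.
On the return leg the driver is a moving observer: f₂ = f₁ · (v + v_e)/v = 378.3 × 371.83/336 ≈ 418.7 Hz.
Equivalently f₂ = f₀ · (v + v_e)/(v − v_e).
Beat against the emitted tone: |f₂ − f₀| = 2v_e·f₀/(v − v_e) = 2 × 35.83 × 338/300.17 ≈ 81 Hz.

81 Hz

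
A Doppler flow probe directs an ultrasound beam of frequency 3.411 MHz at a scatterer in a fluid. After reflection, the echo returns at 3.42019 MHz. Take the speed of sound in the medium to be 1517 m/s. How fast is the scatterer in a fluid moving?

2.04 m/s

Double Doppler shift off a moving reflector: f₂ = f₀ · (v + u)/(v − u) (u > 0 toward emitter).
Rearranging, u = v · (f₂ − f₀)/(f₂ + f₀) = 1517 × 0.00919/6.83119 ≈ 2.04 m/s.
So the scatterer in a fluid is moving at 2.04 m/s toward the emitter.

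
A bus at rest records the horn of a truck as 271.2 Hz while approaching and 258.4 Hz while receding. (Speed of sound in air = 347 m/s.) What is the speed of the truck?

f₁/f₂ = (v + v_s)/(v − v_s), so v_s = v · (f₁ − f₂)/(f₁ + f₂).
v_s = 347 × (271.2 − 258.4)/(271.2 + 258.4) = 347 × 12.8/529.6 ≈ 8.4 m/s.

8.4 m/s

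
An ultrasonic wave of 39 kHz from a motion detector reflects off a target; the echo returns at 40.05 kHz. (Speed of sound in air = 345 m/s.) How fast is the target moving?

Double Doppler shift off a moving reflector: f₂ = f₀ · (v + u)/(v − u) (u > 0 toward emitter).
Rearranging, u = v · (f₂ − f₀)/(f₂ + f₀) = 345 × 1.05/79.05 ≈ 4.6 m/s.
So the target is moving at 4.6 m/s toward the emitter.

4.6 m/s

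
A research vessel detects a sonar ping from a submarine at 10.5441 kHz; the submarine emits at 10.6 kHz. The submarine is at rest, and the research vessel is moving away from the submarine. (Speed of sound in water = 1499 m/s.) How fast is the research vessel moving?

7.9 m/s

f' = f · (v − v_o)/v ⇒ v_o = v · |f'/f − 1|.
v_o = 1499 × |10.5441/10.6 − 1| = 1499 × 0.005274 ≈ 7.9 m/s.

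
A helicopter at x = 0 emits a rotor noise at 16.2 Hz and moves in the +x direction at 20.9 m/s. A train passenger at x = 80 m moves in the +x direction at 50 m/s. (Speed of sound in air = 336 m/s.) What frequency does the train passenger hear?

14.7 Hz

The observer lies on the +x side, so the source is heading toward the observer and the observer is heading away from the source.
With source approaching and observer receding, f' = f · (v − v_o)/(v − v_s).
f' = 16.2 × (336 − 50)/(336 − 20.9) = 16.2 × 286/315.1 ≈ 14.7 Hz.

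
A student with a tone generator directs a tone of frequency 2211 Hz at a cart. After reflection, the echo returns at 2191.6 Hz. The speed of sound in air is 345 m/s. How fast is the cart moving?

Double Doppler shift off a moving reflector: f₂ = f₀ · (v + u)/(v − u) (u > 0 toward emitter).
Rearranging, u = v · (f₂ − f₀)/(f₂ + f₀) = 345 × -19.4/4402.6 ≈ -1.52 m/s.
So the cart is moving at 1.52 m/s away from the emitter.

1.52 m/s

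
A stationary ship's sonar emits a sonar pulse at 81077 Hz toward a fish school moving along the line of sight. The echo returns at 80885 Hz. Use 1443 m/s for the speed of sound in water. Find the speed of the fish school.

Double Doppler shift off a moving reflector: f₂ = f₀ · (v + u)/(v − u) (u > 0 toward emitter).
Rearranging, u = v · (f₂ − f₀)/(f₂ + f₀) = 1443 × -192/161962 ≈ -1.71 m/s.
So the fish school is moving at 1.71 m/s away from the emitter.

1.71 m/s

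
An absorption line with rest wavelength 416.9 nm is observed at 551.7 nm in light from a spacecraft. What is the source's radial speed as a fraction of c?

λ'/λ₀ = 1.3233 > 1 (redshift), so the source is receding.
λ'/λ₀ = √((1 + β)/(1 − β)) for a receding source ⇒ β = (r² − 1)/(r² + 1) with r = λ'/λ₀.
β = (1.7512 − 1)/(1.7512 + 1) ≈ 0.273.

0.273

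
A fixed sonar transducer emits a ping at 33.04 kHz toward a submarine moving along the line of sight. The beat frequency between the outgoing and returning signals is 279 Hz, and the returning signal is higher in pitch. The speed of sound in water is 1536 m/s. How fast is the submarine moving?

6.5 m/s

Double Doppler shift off a moving reflector: f₂ = f₀ · (v + u)/(v − u) (u > 0 toward emitter).
Returning signal is higher, so f₂ = f₀ + Δf = 33040 + 279 = 33319 Hz.
Rearranging, u = v · (f₂ − f₀)/(f₂ + f₀) = 1536 × 279/66359 ≈ 6.5 m/s.
So the submarine is moving at 6.5 m/s toward the emitter.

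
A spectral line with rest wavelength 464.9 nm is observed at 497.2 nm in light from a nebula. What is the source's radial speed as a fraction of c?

λ'/λ₀ = 1.0695 > 1 (redshift), so the source is receding.
λ'/λ₀ = √((1 + β)/(1 − β)) for a receding source ⇒ β = (r² − 1)/(r² + 1) with r = λ'/λ₀.
β = (1.1438 − 1)/(1.1438 + 1) ≈ 0.067.

0.067c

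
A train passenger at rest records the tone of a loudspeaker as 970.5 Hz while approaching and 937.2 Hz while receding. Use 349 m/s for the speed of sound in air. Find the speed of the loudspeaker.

f₁/f₂ = (v + v_s)/(v − v_s), so v_s = v · (f₁ − f₂)/(f₁ + f₂).
v_s = 349 × (970.5 − 937.2)/(970.5 + 937.2) = 349 × 33.3/1907.7 ≈ 6.1 m/s.

6.1 m/s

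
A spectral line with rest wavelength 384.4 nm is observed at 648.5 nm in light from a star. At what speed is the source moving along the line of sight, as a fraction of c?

λ'/λ₀ = 1.6870 > 1 (redshift), so the source is receding.
λ'/λ₀ = √((1 + β)/(1 − β)) for a receding source ⇒ β = (r² − 1)/(r² + 1) with r = λ'/λ₀.
β = (2.8461 − 1)/(2.8461 + 1) ≈ 0.480.

0.480c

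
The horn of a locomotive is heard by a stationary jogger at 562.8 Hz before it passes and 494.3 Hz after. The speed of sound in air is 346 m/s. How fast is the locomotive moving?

f₁/f₂ = (v + v_s)/(v − v_s), so v_s = v · (f₁ − f₂)/(f₁ + f₂).
v_s = 346 × (562.8 − 494.3)/(562.8 + 494.3) = 346 × 68.5/1057.1 ≈ 22.4 m/s.

22.4 m/s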